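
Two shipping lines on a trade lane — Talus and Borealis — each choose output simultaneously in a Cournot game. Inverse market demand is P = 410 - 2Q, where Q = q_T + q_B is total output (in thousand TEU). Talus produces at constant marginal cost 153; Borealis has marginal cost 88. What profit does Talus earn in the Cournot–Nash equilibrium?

2048

Talus's profit: π_T = (410 - 2Q)q_T - (153q_T). Setting ∂π_T/∂q_T = 0: 257 - 4q_T - 2(q_B) = 0.
Borealis's first-order condition: 322 - 4q_B - 2(q_T) = 0.
Best responses: q_T = (257 - 2q_B)/4, q_B = (322 - 2q_T)/4.
Substituting one into the other gives q_T = 32 and q_B = 129/2.
Price P = 410 - 2·(193/2) = 217.
Talus's profit: (217 - 153)·32 = 2048.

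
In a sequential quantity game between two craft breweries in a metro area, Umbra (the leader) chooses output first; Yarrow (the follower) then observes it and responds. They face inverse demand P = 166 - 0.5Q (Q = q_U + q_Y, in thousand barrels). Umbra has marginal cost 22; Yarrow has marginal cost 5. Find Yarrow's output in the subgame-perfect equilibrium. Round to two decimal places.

Solve by backward induction. Given q_U, the follower Yarrow maximises π_Y = (166 - (1/2)q_U - (1/2)q_Y)q_Y - 5q_Y.
Follower FOC: 161 - (1/2)q_U - q_Y = 0, so q_Y(q_U) = (161 - (1/2)q_U).
The leader anticipates this reaction. Substituting into P = 166 - 0.5Q gives P = 171/2 - (1/4)q_U, so π_U = (171/2 - (1/4)q_U)q_U - 22q_U.
Maximising: ∂π_U/∂q_U = 127/2 - (1/2)q_U = 0, giving q_U = 127.
Then q_Y = (161 - (1/2)·127) = 195/2.

97.50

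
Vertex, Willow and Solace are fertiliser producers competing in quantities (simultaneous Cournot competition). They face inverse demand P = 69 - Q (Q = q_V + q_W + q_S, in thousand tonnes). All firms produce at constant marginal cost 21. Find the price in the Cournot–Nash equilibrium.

33

Each firm earns π_i = (69 - Q)q_i - 21q_i.
First-order condition (treating rivals' output as given): 48 - 2q_i - Σ_{j≠i} q_j = 0.
By symmetry each firm produces the same amount; substituting Σ_{j≠i} q_j = 2q_i yields q_i = 48/4 = 12.
Total output Q = 36, so price P = 69 - 36 = 33.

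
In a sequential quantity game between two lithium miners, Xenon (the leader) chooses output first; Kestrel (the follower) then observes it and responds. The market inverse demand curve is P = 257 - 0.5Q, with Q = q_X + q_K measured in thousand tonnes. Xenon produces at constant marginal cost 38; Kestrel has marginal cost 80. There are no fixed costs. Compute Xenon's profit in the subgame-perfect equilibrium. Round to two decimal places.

Solve by backward induction. Given q_X, the follower Kestrel maximises π_K = (257 - (1/2)q_X - (1/2)q_K)q_K - 80q_K.
Setting the follower's marginal profit to zero, 177 - (1/2)q_X - q_K = 0, i.e. q_K = (177 - (1/2)q_X).
The leader anticipates this reaction. Substituting into P = 257 - 0.5Q gives P = 337/2 - (1/4)q_X, so π_X = (337/2 - (1/4)q_X)q_X - 38q_X.
Maximising: ∂π_X/∂q_X = 261/2 - (1/2)q_X = 0, giving q_X = 261.
Then q_K = (177 - (1/2)·261) = 93/2.
Price P = 257 - (1/2)·(615/2) = 413/4.
Xenon's profit: (413/4 - 38)·261 = 17030.2500.

17030.25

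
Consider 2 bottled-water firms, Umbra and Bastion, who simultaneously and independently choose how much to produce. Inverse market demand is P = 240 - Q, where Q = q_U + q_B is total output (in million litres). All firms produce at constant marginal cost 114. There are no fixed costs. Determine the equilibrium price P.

A representative firm's profit is π_i = q_i(240 - Q) - 114q_i.
Setting ∂π_i/∂q_i = 0 with rivals' quantities fixed: 126 - 2q_i - q_j = 0.
With identical firms every q_j equals q_i, so q_j = q_i and 126 = 3q_i, giving q_i = 42.
Total output Q = 84, so price P = 240 - 84 = 156.

156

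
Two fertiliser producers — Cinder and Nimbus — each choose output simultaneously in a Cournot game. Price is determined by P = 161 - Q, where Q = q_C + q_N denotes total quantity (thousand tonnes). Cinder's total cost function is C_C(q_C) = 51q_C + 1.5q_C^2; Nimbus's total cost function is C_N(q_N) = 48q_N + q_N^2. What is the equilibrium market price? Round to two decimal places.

Cinder's profit: π_C = (161 - Q)q_C - (51q_C + (3/2)q_C²). Setting ∂π_C/∂q_C = 0: 110 - 5q_C - (q_N) = 0.
Nimbus's profit: π_N = (161 - Q)q_N - (48q_N + q_N²). Setting ∂π_N/∂q_N = 0: 113 - 4q_N - (q_C) = 0.
Rearranging gives the reaction functions q_C = (110 - q_N)/5 and q_N = (113 - q_C)/4.
Solving the pair: q_C = 327/19, q_N = 455/19.
Total output Q = 782/19, so price P = 161 - 782/19 = 119.8421.

119.84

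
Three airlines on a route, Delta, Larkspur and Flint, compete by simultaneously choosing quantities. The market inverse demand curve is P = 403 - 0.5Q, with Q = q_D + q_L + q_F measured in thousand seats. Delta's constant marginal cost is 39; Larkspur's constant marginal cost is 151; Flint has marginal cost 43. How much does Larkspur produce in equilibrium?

16

Delta's profit: π_D = (403 - 0.5Q)q_D - (39q_D). Setting ∂π_D/∂q_D = 0: 364 - q_D - (1/2)(q_L + q_F) = 0.
Larkspur's profit: π_L = (403 - 0.5Q)q_L - (151q_L). Setting ∂π_L/∂q_L = 0: 252 - q_L - (1/2)(q_D + q_F) = 0.
Flint's first-order condition: 360 - q_F - (1/2)(q_D + q_L) = 0.
Summing all 3 equations gives 976 − 2Q = 0, hence Q = 488.
Back-substituting: q_D = (364 − 244)/(1/2) = 240, q_L = (252 − 244)/(1/2) = 16, q_F = (360 − 244)/(1/2) = 232.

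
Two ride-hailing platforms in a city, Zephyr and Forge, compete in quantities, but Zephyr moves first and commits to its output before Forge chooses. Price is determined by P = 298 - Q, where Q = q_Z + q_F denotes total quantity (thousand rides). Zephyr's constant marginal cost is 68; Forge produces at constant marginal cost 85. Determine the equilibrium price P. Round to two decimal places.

129.75

Solve by backward induction. Given q_Z, the follower Forge maximises π_F = (298 - q_Z - q_F)q_F - 85q_F.
Setting the follower's marginal profit to zero, 213 - q_Z - 2q_F = 0, i.e. q_F = (213 - q_Z)/2.
Zephyr substitutes q_F(q_Z) into its own profit: π_Z = q_Z(298 - q_Z - (213 - q_Z)/2) - 68q_Z = (383/2 - (1/2)q_Z)q_Z - 68q_Z.
The leader's first-order condition 247/2 - q_Z = 0 yields q_Z = 247/2.
Then q_F = (213 - 247/2)/2 = 179/4.
Total output Q = 673/4, so price P = 298 - 673/4 = 519/4.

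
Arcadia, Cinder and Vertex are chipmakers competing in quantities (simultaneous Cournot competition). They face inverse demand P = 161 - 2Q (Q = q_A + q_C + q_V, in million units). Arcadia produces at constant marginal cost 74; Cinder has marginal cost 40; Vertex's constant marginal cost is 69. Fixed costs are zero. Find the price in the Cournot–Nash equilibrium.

86

Arcadia's profit: π_A = (161 - 2Q)q_A - (74q_A). Setting ∂π_A/∂q_A = 0: 87 - 4q_A - 2(q_C + q_V) = 0.
Cinder's first-order condition: 121 - 4q_C - 2(q_A + q_V) = 0.
Vertex's profit: π_V = (161 - 2Q)q_V - (69q_V). Setting ∂π_V/∂q_V = 0: 92 - 4q_V - 2(q_A + q_C) = 0.
Adding the 3 first-order conditions: 300 − 8Q = 0, so Q = 75/2.
Back-substituting: q_A = (87 − 75)/2 = 6, q_C = (121 − 75)/2 = 23, q_V = (92 − 75)/2 = 17/2.
Total output Q = 75/2, so price P = 161 - 2·(75/2) = 86.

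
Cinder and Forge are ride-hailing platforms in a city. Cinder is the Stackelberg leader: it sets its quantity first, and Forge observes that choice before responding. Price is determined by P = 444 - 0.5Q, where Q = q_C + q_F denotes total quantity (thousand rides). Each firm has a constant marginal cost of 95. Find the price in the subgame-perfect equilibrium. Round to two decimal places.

The follower Forge best-responds to any q_C: π_F = (444 - 0.5Q)q_F - 95q_F.
Setting the follower's marginal profit to zero, 349 - (1/2)q_C - q_F = 0, i.e. q_F = (349 - (1/2)q_C).
The leader anticipates this reaction. Substituting into P = 444 - 0.5Q gives P = 539/2 - (1/4)q_C, so π_C = (539/2 - (1/4)q_C)q_C - 95q_C.
Maximising: ∂π_C/∂q_C = 349/2 - (1/2)q_C = 0, giving q_C = 349.
Then q_F = (349 - (1/2)·349) = 349/2.
Total output Q = 1047/2, so price P = 444 - (1/2)·(1047/2) = 729/4.

182.25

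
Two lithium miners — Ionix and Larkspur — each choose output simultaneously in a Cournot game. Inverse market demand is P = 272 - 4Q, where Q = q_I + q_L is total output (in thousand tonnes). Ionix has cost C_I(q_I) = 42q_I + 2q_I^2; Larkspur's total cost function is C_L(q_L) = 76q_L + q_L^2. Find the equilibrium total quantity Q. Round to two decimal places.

28.35

Ionix's profit: π_I = (272 - 4Q)q_I - (42q_I + 2q_I²). Setting ∂π_I/∂q_I = 0: 230 - 12q_I - 4(q_L) = 0.
Larkspur's profit: π_L = (272 - 4Q)q_L - (76q_L + q_L²). Setting ∂π_L/∂q_L = 0: 196 - 10q_L - 4(q_I) = 0.
So q_I = (230 - 4q_L)/12 and q_L = (196 - 4q_I)/10.
Solving the pair: q_I = 379/26, q_L = 179/13.
Total output Q = 379/26 + 179/13 = 737/26.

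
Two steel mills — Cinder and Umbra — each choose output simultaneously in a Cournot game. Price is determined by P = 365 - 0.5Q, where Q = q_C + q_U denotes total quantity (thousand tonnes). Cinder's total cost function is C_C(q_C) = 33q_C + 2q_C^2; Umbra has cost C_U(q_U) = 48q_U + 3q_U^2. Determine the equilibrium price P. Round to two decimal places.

Cinder's profit: π_C = (365 - 0.5Q)q_C - (33q_C + 2q_C²). Setting ∂π_C/∂q_C = 0: 332 - 5q_C - (1/2)(q_U) = 0.
Umbra's first-order condition: 317 - 7q_U - (1/2)(q_C) = 0.
So q_C = (332 - (1/2)q_U)/5 and q_U = (317 - (1/2)q_C)/7.
Substituting one into the other gives q_C = 62.3165 and q_U = 40.8345.
Total output Q = 103.1511, so price P = 365 - (1/2)·103.1511 = 313.4245.

313.42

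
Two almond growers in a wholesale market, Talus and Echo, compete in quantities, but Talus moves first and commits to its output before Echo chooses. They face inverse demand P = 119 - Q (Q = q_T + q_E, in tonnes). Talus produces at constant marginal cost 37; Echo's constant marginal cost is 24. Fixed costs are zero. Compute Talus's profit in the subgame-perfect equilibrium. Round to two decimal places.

595.13

Solve by backward induction. Given q_T, the follower Echo maximises π_E = (119 - q_T - q_E)q_E - 24q_E.
∂π_E/∂q_E = 95 - q_T - 2q_E = 0 gives the reaction function q_E = (95 - q_T)/2.
Talus substitutes q_E(q_T) into its own profit: π_T = q_T(119 - q_T - (95 - q_T)/2) - 37q_T = (143/2 - (1/2)q_T)q_T - 37q_T.
Leader FOC: 69/2 - q_T = 0, so q_T = 69/2.
Then q_E = (95 - 69/2)/2 = 121/4.
Price P = 119 - 259/4 = 217/4.
Talus's profit: (217/4 - 37)·(69/2) = 595.1250.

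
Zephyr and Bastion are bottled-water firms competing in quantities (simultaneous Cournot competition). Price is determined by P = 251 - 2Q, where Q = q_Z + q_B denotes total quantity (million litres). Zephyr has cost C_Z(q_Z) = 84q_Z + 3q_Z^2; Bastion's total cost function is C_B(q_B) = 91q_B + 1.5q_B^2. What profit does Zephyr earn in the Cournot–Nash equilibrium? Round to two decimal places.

827.37

Zephyr's profit: π_Z = (251 - 2Q)q_Z - (84q_Z + 3q_Z²). Setting ∂π_Z/∂q_Z = 0: 167 - 10q_Z - 2(q_B) = 0.
Bastion's first-order condition: 160 - 7q_B - 2(q_Z) = 0.
So q_Z = (167 - 2q_B)/10 and q_B = (160 - 2q_Z)/7.
Solving the pair: q_Z = 283/22, q_B = 211/11.
Price P = 251 - 2·(705/22) = 186.9091.
Zephyr's profit: 186.9091·(283/22) - 84·(283/22) - 3(283/22)² = 827.3657.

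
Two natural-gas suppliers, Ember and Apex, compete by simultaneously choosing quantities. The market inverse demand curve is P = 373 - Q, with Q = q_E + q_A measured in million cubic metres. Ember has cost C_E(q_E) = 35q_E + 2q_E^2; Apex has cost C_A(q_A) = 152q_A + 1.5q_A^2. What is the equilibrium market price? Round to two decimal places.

288.28

Ember's profit: π_E = (373 - Q)q_E - (35q_E + 2q_E²). Setting ∂π_E/∂q_E = 0: 338 - 6q_E - (q_A) = 0.
Apex's first-order condition: 221 - 5q_A - (q_E) = 0.
So q_E = (338 - q_A)/6 and q_A = (221 - q_E)/5.
Substituting one into the other gives q_E = 1469/29 and q_A = 988/29.
Total output Q = 84.7241, so price P = 373 - 84.7241 = 288.2759.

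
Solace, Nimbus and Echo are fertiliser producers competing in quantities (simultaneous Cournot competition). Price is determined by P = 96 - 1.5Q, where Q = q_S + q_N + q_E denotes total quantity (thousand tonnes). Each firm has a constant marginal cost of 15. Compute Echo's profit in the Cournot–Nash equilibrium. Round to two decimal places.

Each firm earns π_i = (96 - 1.5Q)q_i - 15q_i.
Setting ∂π_i/∂q_i = 0 with rivals' quantities fixed: 81 - 3q_i - (3/2)·Σ_{j≠i} q_j = 0.
With identical firms every q_j equals q_i, so Σ_{j≠i} q_j = 2q_i and 81 = 6q_i, giving q_i = 27/2.
Price P = 96 - (3/2)·(81/2) = 141/4.
Echo's profit: (141/4 - 15)·(27/2) = 273.3750.

273.38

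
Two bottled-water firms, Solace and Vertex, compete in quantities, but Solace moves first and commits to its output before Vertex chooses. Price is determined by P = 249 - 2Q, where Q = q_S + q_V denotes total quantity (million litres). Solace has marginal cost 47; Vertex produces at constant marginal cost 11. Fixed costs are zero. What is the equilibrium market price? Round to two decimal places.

88.50

Solve by backward induction. Given q_S, the follower Vertex maximises π_V = (249 - 2q_S - 2q_V)q_V - 11q_V.
Follower FOC: 238 - 2q_S - 4q_V = 0, so q_V(q_S) = (238 - 2q_S)/4.
Solace substitutes q_V(q_S) into its own profit: π_S = q_S(249 - 2q_S - (238 - 2q_S)/2) - 47q_S = (130 - q_S)q_S - 47q_S.
The leader's first-order condition 83 - 2q_S = 0 yields q_S = 83/2.
Then q_V = (238 - 2·(83/2))/4 = 155/4.
Total output Q = 321/4, so price P = 249 - 2·(321/4) = 177/2.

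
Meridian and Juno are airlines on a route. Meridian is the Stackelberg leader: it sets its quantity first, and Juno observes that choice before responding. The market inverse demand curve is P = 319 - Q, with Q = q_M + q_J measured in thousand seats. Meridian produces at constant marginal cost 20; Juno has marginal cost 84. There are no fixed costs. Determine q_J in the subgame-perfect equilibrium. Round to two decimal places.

26.75

The follower Juno best-responds to any q_M: π_J = (319 - Q)q_J - 84q_J.
Setting the follower's marginal profit to zero, 235 - q_M - 2q_J = 0, i.e. q_J = (235 - q_M)/2.
Meridian substitutes q_J(q_M) into its own profit: π_M = q_M(319 - q_M - (235 - q_M)/2) - 20q_M = (403/2 - (1/2)q_M)q_M - 20q_M.
Maximising: ∂π_M/∂q_M = 363/2 - q_M = 0, giving q_M = 363/2.
Then q_J = (235 - 363/2)/2 = 107/4.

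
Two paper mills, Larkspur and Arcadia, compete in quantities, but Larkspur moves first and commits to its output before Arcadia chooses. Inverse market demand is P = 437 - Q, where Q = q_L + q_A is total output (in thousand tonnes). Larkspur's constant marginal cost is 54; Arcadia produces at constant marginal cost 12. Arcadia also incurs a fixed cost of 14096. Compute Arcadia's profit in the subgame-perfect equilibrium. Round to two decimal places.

Solve by backward induction. Given q_L, the follower Arcadia maximises π_A = (437 - q_L - q_A)q_A - 12q_A.
Setting the follower's marginal profit to zero, 425 - q_L - 2q_A = 0, i.e. q_A = (425 - q_L)/2.
The leader anticipates this reaction. Substituting into P = 437 - Q gives P = 449/2 - (1/2)q_L, so π_L = (449/2 - (1/2)q_L)q_L - 54q_L.
The leader's first-order condition 341/2 - q_L = 0 yields q_L = 341/2.
Then q_A = (425 - 341/2)/2 = 509/4.
Price P = 437 - 1191/4 = 557/4.
Arcadia's profit: (557/4 - 12)·(509/4) - 14096 = 2096.5625.

2096.56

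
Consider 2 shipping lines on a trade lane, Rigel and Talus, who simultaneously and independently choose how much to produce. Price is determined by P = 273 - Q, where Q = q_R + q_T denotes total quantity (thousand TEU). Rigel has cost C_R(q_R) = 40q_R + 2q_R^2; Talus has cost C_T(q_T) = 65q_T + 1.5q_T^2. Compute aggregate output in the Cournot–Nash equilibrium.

Rigel's profit: π_R = (273 - Q)q_R - (40q_R + 2q_R²). Setting ∂π_R/∂q_R = 0: 233 - 6q_R - (q_T) = 0.
Talus's profit: π_T = (273 - Q)q_T - (65q_T + (3/2)q_T²). Setting ∂π_T/∂q_T = 0: 208 - 5q_T - (q_R) = 0.
Rearranging gives the reaction functions q_R = (233 - q_T)/6 and q_T = (208 - q_R)/5.
Substituting one into the other gives q_R = 33 and q_T = 35.
Total output Q = 33 + 35 = 68.

68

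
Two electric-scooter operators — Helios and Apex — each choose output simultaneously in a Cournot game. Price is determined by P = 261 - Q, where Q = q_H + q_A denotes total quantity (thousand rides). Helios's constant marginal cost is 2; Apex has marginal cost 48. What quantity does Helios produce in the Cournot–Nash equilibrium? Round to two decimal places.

101.67

Helios's profit: π_H = (261 - Q)q_H - (2q_H). Setting ∂π_H/∂q_H = 0: 259 - 2q_H - (q_A) = 0.
Apex's first-order condition: 213 - 2q_A - (q_H) = 0.
Rearranging gives the reaction functions q_H = (259 - q_A)/2 and q_A = (213 - q_H)/2.
Substituting one into the other gives q_H = 305/3 and q_A = 167/3.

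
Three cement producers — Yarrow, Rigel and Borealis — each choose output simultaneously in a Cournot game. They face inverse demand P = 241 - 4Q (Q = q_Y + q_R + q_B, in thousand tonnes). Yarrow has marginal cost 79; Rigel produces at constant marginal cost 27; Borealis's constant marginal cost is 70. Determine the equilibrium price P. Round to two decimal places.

104.25

Yarrow's profit: π_Y = (241 - 4Q)q_Y - (79q_Y). Setting ∂π_Y/∂q_Y = 0: 162 - 8q_Y - 4(q_R + q_B) = 0.
Rigel's first-order condition: 214 - 8q_R - 4(q_Y + q_B) = 0.
Borealis's profit: π_B = (241 - 4Q)q_B - (70q_B). Setting ∂π_B/∂q_B = 0: 171 - 8q_B - 4(q_Y + q_R) = 0.
Adding the 3 first-order conditions: 547 − 16Q = 0, so Q = 547/16.
Back-substituting: q_Y = (162 − 547/4)/4 = 101/16, q_R = (214 − 547/4)/4 = 309/16, q_B = (171 − 547/4)/4 = 137/16.
Total output Q = 547/16, so price P = 241 - 4·(547/16) = 417/4.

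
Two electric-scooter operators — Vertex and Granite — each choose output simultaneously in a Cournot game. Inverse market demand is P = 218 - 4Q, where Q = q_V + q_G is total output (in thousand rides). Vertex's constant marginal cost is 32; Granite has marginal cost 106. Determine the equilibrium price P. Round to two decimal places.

118.67

Vertex's profit: π_V = (218 - 4Q)q_V - (32q_V). Setting ∂π_V/∂q_V = 0: 186 - 8q_V - 4(q_G) = 0.
Granite's profit: π_G = (218 - 4Q)q_G - (106q_G). Setting ∂π_G/∂q_G = 0: 112 - 8q_G - 4(q_V) = 0.
Best responses: q_V = (186 - 4q_G)/8, q_G = (112 - 4q_V)/8.
Solving the pair: q_V = 65/3, q_G = 19/6.
Total output Q = 149/6, so price P = 218 - 4·(149/6) = 356/3.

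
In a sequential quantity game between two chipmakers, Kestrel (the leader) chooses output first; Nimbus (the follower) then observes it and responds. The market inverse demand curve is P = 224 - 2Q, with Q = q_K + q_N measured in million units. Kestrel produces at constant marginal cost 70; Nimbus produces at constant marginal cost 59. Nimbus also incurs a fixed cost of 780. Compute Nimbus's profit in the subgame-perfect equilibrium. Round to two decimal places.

312.78

The follower Nimbus best-responds to any q_K: π_N = (224 - 2Q)q_N - 59q_N.
∂π_N/∂q_N = 165 - 2q_K - 4q_N = 0 gives the reaction function q_N = (165 - 2q_K)/4.
The leader anticipates this reaction. Substituting into P = 224 - 2Q gives P = 283/2 - q_K, so π_K = (283/2 - q_K)q_K - 70q_K.
The leader's first-order condition 143/2 - 2q_K = 0 yields q_K = 143/4.
Then q_N = (165 - 2·(143/4))/4 = 187/8.
Price P = 224 - 2·(473/8) = 423/4.
Nimbus's profit: (423/4 - 59)·(187/8) - 780 = 312.7813.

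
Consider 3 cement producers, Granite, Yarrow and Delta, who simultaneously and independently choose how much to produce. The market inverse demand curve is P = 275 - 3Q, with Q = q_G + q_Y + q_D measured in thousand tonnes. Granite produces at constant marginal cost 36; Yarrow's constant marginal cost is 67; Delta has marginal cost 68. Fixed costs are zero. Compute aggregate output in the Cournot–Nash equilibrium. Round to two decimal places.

54.50

Granite's profit: π_G = (275 - 3Q)q_G - (36q_G). Setting ∂π_G/∂q_G = 0: 239 - 6q_G - 3(q_Y + q_D) = 0.
Yarrow's profit: π_Y = (275 - 3Q)q_Y - (67q_Y). Setting ∂π_Y/∂q_Y = 0: 208 - 6q_Y - 3(q_G + q_D) = 0.
Delta's profit: π_D = (275 - 3Q)q_D - (68q_D). Setting ∂π_D/∂q_D = 0: 207 - 6q_D - 3(q_G + q_Y) = 0.
Adding the 3 conditions: 654 − 6Q − 6Q = 0, i.e. Q = 109/2.
Back-substituting: q_G = (239 − 327/2)/3 = 151/6, q_Y = (208 − 327/2)/3 = 89/6, q_D = (207 − 327/2)/3 = 29/2.
Total output Q = 151/6 + 89/6 + 29/2 = 109/2.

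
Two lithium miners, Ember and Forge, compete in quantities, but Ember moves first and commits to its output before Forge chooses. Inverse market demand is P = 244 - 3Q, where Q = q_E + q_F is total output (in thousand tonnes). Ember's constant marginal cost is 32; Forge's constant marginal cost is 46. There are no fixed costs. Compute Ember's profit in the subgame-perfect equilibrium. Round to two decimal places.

2128.17

Solve by backward induction. Given q_E, the follower Forge maximises π_F = (244 - 3q_E - 3q_F)q_F - 46q_F.
Follower FOC: 198 - 3q_E - 6q_F = 0, so q_F(q_E) = (198 - 3q_E)/6.
The leader anticipates this reaction. Substituting into P = 244 - 3Q gives P = 145 - (3/2)q_E, so π_E = (145 - (3/2)q_E)q_E - 32q_E.
The leader's first-order condition 113 - 3q_E = 0 yields q_E = 113/3.
Then q_F = (198 - 3·(113/3))/6 = 85/6.
Price P = 244 - 3·(311/6) = 177/2.
Ember's profit: (177/2 - 32)·(113/3) = 2128.1667.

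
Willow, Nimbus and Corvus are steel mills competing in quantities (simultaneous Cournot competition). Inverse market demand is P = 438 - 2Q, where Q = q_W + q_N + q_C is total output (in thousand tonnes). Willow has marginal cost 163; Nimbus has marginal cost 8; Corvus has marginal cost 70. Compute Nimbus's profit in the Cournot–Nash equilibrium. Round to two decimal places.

Willow's profit: π_W = (438 - 2Q)q_W - (163q_W). Setting ∂π_W/∂q_W = 0: 275 - 4q_W - 2(q_N + q_C) = 0.
Nimbus's first-order condition: 430 - 4q_N - 2(q_W + q_C) = 0.
Corvus's first-order condition: 368 - 4q_C - 2(q_W + q_N) = 0.
Adding the 3 conditions: 1073 − 4Q − 4Q = 0, i.e. Q = 1073/8.
Back-substituting: q_W = (275 − 1073/4)/2 = 27/8, q_N = (430 − 1073/4)/2 = 647/8, q_C = (368 − 1073/4)/2 = 399/8.
Price P = 438 - 2·(1073/8) = 679/4.
Nimbus's profit: (679/4 - 8)·(647/8) = 13081.5313.

13081.53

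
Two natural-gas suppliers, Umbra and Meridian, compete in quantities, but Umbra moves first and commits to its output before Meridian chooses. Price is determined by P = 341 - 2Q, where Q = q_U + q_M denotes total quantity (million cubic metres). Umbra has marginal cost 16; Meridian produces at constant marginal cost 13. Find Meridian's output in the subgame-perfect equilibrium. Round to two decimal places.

Solve by backward induction. Given q_U, the follower Meridian maximises π_M = (341 - 2q_U - 2q_M)q_M - 13q_M.
∂π_M/∂q_M = 328 - 2q_U - 4q_M = 0 gives the reaction function q_M = (328 - 2q_U)/4.
The leader anticipates this reaction. Substituting into P = 341 - 2Q gives P = 177 - q_U, so π_U = (177 - q_U)q_U - 16q_U.
The leader's first-order condition 161 - 2q_U = 0 yields q_U = 161/2.
Then q_M = (328 - 2·(161/2))/4 = 167/4.

41.75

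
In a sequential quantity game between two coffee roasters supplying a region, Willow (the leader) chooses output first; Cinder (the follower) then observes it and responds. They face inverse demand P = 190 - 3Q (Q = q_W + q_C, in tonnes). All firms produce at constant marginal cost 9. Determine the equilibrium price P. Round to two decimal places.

54.25

The follower Cinder best-responds to any q_W: π_C = (190 - 3Q)q_C - 9q_C.
Follower FOC: 181 - 3q_W - 6q_C = 0, so q_C(q_W) = (181 - 3q_W)/6.
The leader anticipates this reaction. Substituting into P = 190 - 3Q gives P = 199/2 - (3/2)q_W, so π_W = (199/2 - (3/2)q_W)q_W - 9q_W.
The leader's first-order condition 181/2 - 3q_W = 0 yields q_W = 181/6.
Then q_C = (181 - 3·(181/6))/6 = 181/12.
Total output Q = 181/4, so price P = 190 - 3·(181/4) = 217/4.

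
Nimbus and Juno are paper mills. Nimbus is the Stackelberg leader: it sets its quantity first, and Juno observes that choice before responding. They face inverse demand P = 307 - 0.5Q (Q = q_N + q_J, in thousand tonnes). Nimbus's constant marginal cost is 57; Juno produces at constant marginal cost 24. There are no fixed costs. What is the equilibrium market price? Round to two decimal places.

111.25

The follower Juno best-responds to any q_N: π_J = (307 - 0.5Q)q_J - 24q_J.
Follower FOC: 283 - (1/2)q_N - q_J = 0, so q_J(q_N) = (283 - (1/2)q_N).
The leader anticipates this reaction. Substituting into P = 307 - 0.5Q gives P = 331/2 - (1/4)q_N, so π_N = (331/2 - (1/4)q_N)q_N - 57q_N.
The leader's first-order condition 217/2 - (1/2)q_N = 0 yields q_N = 217.
Then q_J = (283 - (1/2)·217) = 349/2.
Total output Q = 783/2, so price P = 307 - (1/2)·(783/2) = 445/4.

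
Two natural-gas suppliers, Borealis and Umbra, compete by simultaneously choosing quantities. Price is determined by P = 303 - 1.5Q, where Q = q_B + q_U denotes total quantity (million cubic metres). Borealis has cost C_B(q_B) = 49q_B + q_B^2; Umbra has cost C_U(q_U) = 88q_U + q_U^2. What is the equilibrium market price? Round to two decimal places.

194.77

Borealis's profit: π_B = (303 - 1.5Q)q_B - (49q_B + q_B²). Setting ∂π_B/∂q_B = 0: 254 - 5q_B - (3/2)(q_U) = 0.
Umbra's first-order condition: 215 - 5q_U - (3/2)(q_B) = 0.
So q_B = (254 - (3/2)q_U)/5 and q_U = (215 - (3/2)q_B)/5.
Substituting one into the other gives q_B = 41.6484 and q_U = 30.5055.
Total output Q = 938/13, so price P = 303 - (3/2)·(938/13) = 194.7692.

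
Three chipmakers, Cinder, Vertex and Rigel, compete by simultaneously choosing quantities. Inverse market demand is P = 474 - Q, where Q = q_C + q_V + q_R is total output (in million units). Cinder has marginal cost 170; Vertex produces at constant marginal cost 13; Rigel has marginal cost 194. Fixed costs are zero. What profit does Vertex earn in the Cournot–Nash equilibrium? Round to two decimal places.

39900.06

Cinder's profit: π_C = (474 - Q)q_C - (170q_C). Setting ∂π_C/∂q_C = 0: 304 - 2q_C - (q_V + q_R) = 0.
Vertex's first-order condition: 461 - 2q_V - (q_C + q_R) = 0.
Rigel's profit: π_R = (474 - Q)q_R - (194q_R). Setting ∂π_R/∂q_R = 0: 280 - 2q_R - (q_C + q_V) = 0.
Summing all 3 equations gives 1045 − 4Q = 0, hence Q = 1045/4.
Back-substituting: q_C = (304 − 1045/4) = 171/4, q_V = (461 − 1045/4) = 799/4, q_R = (280 − 1045/4) = 75/4.
Price P = 474 - 1045/4 = 851/4.
Vertex's profit: (851/4 - 13)·(799/4) = 39900.0625.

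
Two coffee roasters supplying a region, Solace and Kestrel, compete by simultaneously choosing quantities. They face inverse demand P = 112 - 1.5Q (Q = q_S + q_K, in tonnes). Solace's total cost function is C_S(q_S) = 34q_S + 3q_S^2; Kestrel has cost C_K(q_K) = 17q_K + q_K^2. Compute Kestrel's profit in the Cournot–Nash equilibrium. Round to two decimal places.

745.04

Solace's profit: π_S = (112 - 1.5Q)q_S - (34q_S + 3q_S²). Setting ∂π_S/∂q_S = 0: 78 - 9q_S - (3/2)(q_K) = 0.
Kestrel's first-order condition: 95 - 5q_K - (3/2)(q_S) = 0.
Best responses: q_S = (78 - (3/2)q_K)/9, q_K = (95 - (3/2)q_S)/5.
Substituting one into the other gives q_S = 110/19 and q_K = 328/19.
Price P = 112 - (3/2)·(438/19) = 1471/19.
Kestrel's profit: (1471/19)·(328/19) - 17·(328/19) - (328/19)² = 745.0416.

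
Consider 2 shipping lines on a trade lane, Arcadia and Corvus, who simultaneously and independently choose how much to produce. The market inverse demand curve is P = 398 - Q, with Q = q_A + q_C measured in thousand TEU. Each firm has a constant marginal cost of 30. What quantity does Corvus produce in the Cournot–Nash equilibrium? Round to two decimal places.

122.67

Each firm earns π_i = (398 - Q)q_i - 30q_i.
Setting ∂π_i/∂q_i = 0 with rivals' quantities fixed: 368 - 2q_i - q_j = 0.
By symmetry each firm produces the same amount; substituting q_j = q_i yields q_i = 368/3.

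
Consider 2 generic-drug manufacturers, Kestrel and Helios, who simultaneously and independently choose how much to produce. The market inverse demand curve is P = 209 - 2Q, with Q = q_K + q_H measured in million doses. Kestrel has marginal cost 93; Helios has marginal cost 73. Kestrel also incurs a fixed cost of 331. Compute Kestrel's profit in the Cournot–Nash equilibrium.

181

Kestrel's profit: π_K = (209 - 2Q)q_K - (93q_K). Setting ∂π_K/∂q_K = 0: 116 - 4q_K - 2(q_H) = 0.
Helios's first-order condition: 136 - 4q_H - 2(q_K) = 0.
Best responses: q_K = (116 - 2q_H)/4, q_H = (136 - 2q_K)/4.
Substituting one into the other gives q_K = 16 and q_H = 26.
Price P = 209 - 2·42 = 125.
Kestrel's profit: (125 - 93)·16 - 331 = 181.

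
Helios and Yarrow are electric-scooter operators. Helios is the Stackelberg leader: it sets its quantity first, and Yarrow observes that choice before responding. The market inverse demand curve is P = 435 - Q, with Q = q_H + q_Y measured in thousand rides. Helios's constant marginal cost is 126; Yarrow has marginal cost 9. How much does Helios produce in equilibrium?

The follower Yarrow best-responds to any q_H: π_Y = (435 - Q)q_Y - 9q_Y.
Follower FOC: 426 - q_H - 2q_Y = 0, so q_Y(q_H) = (426 - q_H)/2.
The leader anticipates this reaction. Substituting into P = 435 - Q gives P = 222 - (1/2)q_H, so π_H = (222 - (1/2)q_H)q_H - 126q_H.
Maximising: ∂π_H/∂q_H = 96 - q_H = 0, giving q_H = 96.
Then q_Y = (426 - 96)/2 = 165.

96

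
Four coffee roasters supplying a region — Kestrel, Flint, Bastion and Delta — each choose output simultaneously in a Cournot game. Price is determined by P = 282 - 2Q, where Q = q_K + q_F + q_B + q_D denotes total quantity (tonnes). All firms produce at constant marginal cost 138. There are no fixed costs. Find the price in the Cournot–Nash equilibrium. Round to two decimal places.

166.80

Each firm earns π_i = (282 - 2Q)q_i - 138q_i.
First-order condition (treating rivals' output as given): 144 - 4q_i - 2·Σ_{j≠i} q_j = 0.
With identical firms every q_j equals q_i, so Σ_{j≠i} q_j = 3q_i and 144 = 10q_i, giving q_i = 72/5.
Total output Q = 288/5, so price P = 282 - 2·(288/5) = 834/5.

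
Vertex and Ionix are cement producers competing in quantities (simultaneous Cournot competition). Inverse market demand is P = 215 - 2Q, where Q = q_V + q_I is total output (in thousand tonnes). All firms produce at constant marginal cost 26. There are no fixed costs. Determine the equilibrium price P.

89

A representative firm's profit is π_i = q_i(215 - 2Q) - 26q_i.
First-order condition (treating rivals' output as given): 189 - 4q_i - 2q_j = 0.
By symmetry each firm produces the same amount; substituting q_j = q_i yields q_i = 189/6 = 63/2.
Total output Q = 63, so price P = 215 - 2·63 = 89.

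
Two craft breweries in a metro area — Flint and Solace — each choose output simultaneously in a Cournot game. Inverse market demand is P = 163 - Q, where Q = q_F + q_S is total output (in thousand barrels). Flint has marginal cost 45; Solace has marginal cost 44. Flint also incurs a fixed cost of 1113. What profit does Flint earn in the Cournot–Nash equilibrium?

408

Flint's profit: π_F = (163 - Q)q_F - (45q_F). Setting ∂π_F/∂q_F = 0: 118 - 2q_F - (q_S) = 0.
Solace's first-order condition: 119 - 2q_S - (q_F) = 0.
Best responses: q_F = (118 - q_S)/2, q_S = (119 - q_F)/2.
Solving the pair: q_F = 39, q_S = 40.
Price P = 163 - 79 = 84.
Flint's profit: (84 - 45)·39 - 1113 = 408.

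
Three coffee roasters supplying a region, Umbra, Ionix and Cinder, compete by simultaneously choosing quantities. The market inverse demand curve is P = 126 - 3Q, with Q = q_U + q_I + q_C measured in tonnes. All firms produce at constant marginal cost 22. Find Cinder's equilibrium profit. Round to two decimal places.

A representative firm's profit is π_i = q_i(126 - 3Q) - 22q_i.
First-order condition (treating rivals' output as given): 104 - 6q_i - 3·Σ_{j≠i} q_j = 0.
With identical firms every q_j equals q_i, so Σ_{j≠i} q_j = 2q_i and 104 = 12q_i, giving q_i = 26/3.
Price P = 126 - 3·26 = 48.
Cinder's profit: (48 - 22)·(26/3) = 676/3.

225.33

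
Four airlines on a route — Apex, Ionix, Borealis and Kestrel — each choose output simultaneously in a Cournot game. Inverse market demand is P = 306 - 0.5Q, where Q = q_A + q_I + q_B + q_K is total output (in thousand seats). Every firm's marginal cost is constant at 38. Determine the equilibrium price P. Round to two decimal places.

A representative firm's profit is π_i = q_i(306 - 0.5Q) - 38q_i.
Setting ∂π_i/∂q_i = 0 with rivals' quantities fixed: 268 - q_i - (1/2)·Σ_{j≠i} q_j = 0.
By symmetry each firm produces the same amount; substituting Σ_{j≠i} q_j = 3q_i yields q_i = 268/(5/2) = 536/5.
Total output Q = 428.8000, so price P = 306 - (1/2)·428.8000 = 458/5.

91.60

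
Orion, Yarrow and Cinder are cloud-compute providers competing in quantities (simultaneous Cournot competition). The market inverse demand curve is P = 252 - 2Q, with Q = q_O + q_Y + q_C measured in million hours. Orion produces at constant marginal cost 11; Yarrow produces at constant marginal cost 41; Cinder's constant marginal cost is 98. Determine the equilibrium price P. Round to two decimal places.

Orion's profit: π_O = (252 - 2Q)q_O - (11q_O). Setting ∂π_O/∂q_O = 0: 241 - 4q_O - 2(q_Y + q_C) = 0.
Yarrow's first-order condition: 211 - 4q_Y - 2(q_O + q_C) = 0.
Cinder's first-order condition: 154 - 4q_C - 2(q_O + q_Y) = 0.
Summing all 3 equations gives 606 − 8Q = 0, hence Q = 303/4.
Back-substituting: q_O = (241 − 303/2)/2 = 179/4, q_Y = (211 − 303/2)/2 = 119/4, q_C = (154 − 303/2)/2 = 5/4.
Total output Q = 303/4, so price P = 252 - 2·(303/4) = 201/2.

100.50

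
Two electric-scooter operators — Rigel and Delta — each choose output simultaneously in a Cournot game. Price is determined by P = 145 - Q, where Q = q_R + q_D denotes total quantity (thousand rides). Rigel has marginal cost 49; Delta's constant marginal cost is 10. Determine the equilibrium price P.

Rigel's profit: π_R = (145 - Q)q_R - (49q_R). Setting ∂π_R/∂q_R = 0: 96 - 2q_R - (q_D) = 0.
Delta's profit: π_D = (145 - Q)q_D - (10q_D). Setting ∂π_D/∂q_D = 0: 135 - 2q_D - (q_R) = 0.
Rearranging gives the reaction functions q_R = (96 - q_D)/2 and q_D = (135 - q_R)/2.
Substituting one into the other gives q_R = 19 and q_D = 58.
Total output Q = 77, so price P = 145 - 77 = 68.

68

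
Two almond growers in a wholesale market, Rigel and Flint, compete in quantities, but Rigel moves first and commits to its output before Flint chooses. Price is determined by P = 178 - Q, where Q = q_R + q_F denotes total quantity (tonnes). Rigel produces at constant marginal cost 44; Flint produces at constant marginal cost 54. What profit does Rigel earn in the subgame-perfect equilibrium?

2592

Solve by backward induction. Given q_R, the follower Flint maximises π_F = (178 - q_R - q_F)q_F - 54q_F.
Setting the follower's marginal profit to zero, 124 - q_R - 2q_F = 0, i.e. q_F = (124 - q_R)/2.
Rigel substitutes q_F(q_R) into its own profit: π_R = q_R(178 - q_R - (124 - q_R)/2) - 44q_R = (116 - (1/2)q_R)q_R - 44q_R.
Maximising: ∂π_R/∂q_R = 72 - q_R = 0, giving q_R = 72.
Then q_F = (124 - 72)/2 = 26.
Price P = 178 - 98 = 80.
Rigel's profit: (80 - 44)·72 = 2592.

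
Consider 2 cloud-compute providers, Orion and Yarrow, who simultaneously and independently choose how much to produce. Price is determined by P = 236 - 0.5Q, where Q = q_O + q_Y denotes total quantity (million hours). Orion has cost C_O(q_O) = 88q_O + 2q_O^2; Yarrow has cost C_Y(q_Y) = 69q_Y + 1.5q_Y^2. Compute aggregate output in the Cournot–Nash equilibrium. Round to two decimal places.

Orion's profit: π_O = (236 - 0.5Q)q_O - (88q_O + 2q_O²). Setting ∂π_O/∂q_O = 0: 148 - 5q_O - (1/2)(q_Y) = 0.
Yarrow's first-order condition: 167 - 4q_Y - (1/2)(q_O) = 0.
Rearranging gives the reaction functions q_O = (148 - (1/2)q_Y)/5 and q_Y = (167 - (1/2)q_O)/4.
Substituting one into the other gives q_O = 25.7468 and q_Y = 38.5316.
Total output Q = 25.7468 + 38.5316 = 64.2785.

64.28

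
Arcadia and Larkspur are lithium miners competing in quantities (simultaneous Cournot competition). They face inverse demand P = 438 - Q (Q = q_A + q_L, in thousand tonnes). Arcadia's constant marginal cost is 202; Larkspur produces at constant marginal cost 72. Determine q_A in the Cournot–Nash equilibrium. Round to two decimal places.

35.33

Arcadia's profit: π_A = (438 - Q)q_A - (202q_A). Setting ∂π_A/∂q_A = 0: 236 - 2q_A - (q_L) = 0.
Larkspur's first-order condition: 366 - 2q_L - (q_A) = 0.
Best responses: q_A = (236 - q_L)/2, q_L = (366 - q_A)/2.
Solving the pair: q_A = 106/3, q_L = 496/3.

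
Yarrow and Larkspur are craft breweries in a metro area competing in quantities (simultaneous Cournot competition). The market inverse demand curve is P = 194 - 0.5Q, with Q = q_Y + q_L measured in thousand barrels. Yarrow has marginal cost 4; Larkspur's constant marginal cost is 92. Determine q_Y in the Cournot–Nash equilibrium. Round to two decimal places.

Yarrow's profit: π_Y = (194 - 0.5Q)q_Y - (4q_Y). Setting ∂π_Y/∂q_Y = 0: 190 - q_Y - (1/2)(q_L) = 0.
Larkspur's first-order condition: 102 - q_L - (1/2)(q_Y) = 0.
Rearranging gives the reaction functions q_Y = (190 - (1/2)q_L) and q_L = (102 - (1/2)q_Y).
Substituting one into the other gives q_Y = 556/3 and q_L = 28/3.

185.33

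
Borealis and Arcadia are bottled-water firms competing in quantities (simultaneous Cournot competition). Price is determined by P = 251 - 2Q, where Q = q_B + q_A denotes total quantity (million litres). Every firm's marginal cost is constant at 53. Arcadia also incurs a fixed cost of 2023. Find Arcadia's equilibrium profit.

155

Each firm earns π_i = (251 - 2Q)q_i - 53q_i.
First-order condition (treating rivals' output as given): 198 - 4q_i - 2q_j = 0.
With identical firms every q_j equals q_i, so q_j = q_i and 198 = 6q_i, giving q_i = 33.
Price P = 251 - 2·66 = 119.
Arcadia's profit: (119 - 53)·33 - 2023 = 155.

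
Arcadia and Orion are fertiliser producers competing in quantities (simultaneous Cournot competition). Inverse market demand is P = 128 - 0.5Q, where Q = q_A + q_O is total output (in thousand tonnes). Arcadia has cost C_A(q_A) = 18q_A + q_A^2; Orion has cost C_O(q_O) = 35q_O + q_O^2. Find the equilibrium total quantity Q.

58

Arcadia's profit: π_A = (128 - 0.5Q)q_A - (18q_A + q_A²). Setting ∂π_A/∂q_A = 0: 110 - 3q_A - (1/2)(q_O) = 0.
Orion's profit: π_O = (128 - 0.5Q)q_O - (35q_O + q_O²). Setting ∂π_O/∂q_O = 0: 93 - 3q_O - (1/2)(q_A) = 0.
Best responses: q_A = (110 - (1/2)q_O)/3, q_O = (93 - (1/2)q_A)/3.
Substituting one into the other gives q_A = 162/5 and q_O = 128/5.
Total output Q = 162/5 + 128/5 = 58.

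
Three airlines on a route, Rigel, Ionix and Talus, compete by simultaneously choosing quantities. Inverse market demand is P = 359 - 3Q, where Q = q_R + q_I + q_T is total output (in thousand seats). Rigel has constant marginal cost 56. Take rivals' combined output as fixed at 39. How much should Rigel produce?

With rivals' combined output fixed at 39, Rigel's profit is π_R = (359 - 3·39 - 3q_R)q_R - (56q_R) = (242 - 3q_R)q_R - (56q_R).
∂π_R/∂q_R = 186 - 6q_R = 0, so q_R = 31.

31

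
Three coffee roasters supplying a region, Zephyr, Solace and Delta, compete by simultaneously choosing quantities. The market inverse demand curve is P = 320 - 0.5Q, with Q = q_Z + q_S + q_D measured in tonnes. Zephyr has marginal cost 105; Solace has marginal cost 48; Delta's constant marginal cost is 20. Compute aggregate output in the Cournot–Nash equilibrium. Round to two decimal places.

393.50

Zephyr's profit: π_Z = (320 - 0.5Q)q_Z - (105q_Z). Setting ∂π_Z/∂q_Z = 0: 215 - q_Z - (1/2)(q_S + q_D) = 0.
Solace's profit: π_S = (320 - 0.5Q)q_S - (48q_S). Setting ∂π_S/∂q_S = 0: 272 - q_S - (1/2)(q_Z + q_D) = 0.
Delta's first-order condition: 300 - q_D - (1/2)(q_Z + q_S) = 0.
Summing all 3 equations gives 787 − 2Q = 0, hence Q = 787/2.
Back-substituting: q_Z = (215 − 787/4)/(1/2) = 73/2, q_S = (272 − 787/4)/(1/2) = 301/2, q_D = (300 − 787/4)/(1/2) = 413/2.
Total output Q = 73/2 + 301/2 + 413/2 = 787/2.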